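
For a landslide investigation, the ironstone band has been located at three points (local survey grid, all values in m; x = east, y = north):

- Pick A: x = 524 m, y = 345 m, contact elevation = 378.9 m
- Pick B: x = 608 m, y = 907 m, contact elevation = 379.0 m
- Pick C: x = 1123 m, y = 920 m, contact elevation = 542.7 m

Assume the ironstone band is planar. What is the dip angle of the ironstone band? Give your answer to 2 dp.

17.88°

Let the plane be z = a·x + b·y + c.
Pick B−Pick A: 84a + 562b = 0.1;  Pick C−Pick A: 599a + 575b = 163.8.
Solving gives a = 0.31906, b = −0.04751.
Gradient magnitude |∇z| = √(a² + b²) = √(0.10180 + 0.00226) = 0.32258.
True dip = arctan(0.32258) = 17.88°, dipping toward W (azimuth ≈ 278°).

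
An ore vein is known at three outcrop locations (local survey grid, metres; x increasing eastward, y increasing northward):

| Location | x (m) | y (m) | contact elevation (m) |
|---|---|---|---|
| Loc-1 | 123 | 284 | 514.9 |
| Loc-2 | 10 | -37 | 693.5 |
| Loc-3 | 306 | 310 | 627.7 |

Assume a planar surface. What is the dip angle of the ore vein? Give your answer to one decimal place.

47.6°

Let the plane be z = a·x + b·y + c.
Loc-2−Loc-1: −113a − 321b = 178.6;  Loc-3−Loc-1: 183a + 26b = 112.8.
Solving gives a = 0.73206, b = −0.81409.
Gradient magnitude |∇z| = √(a² + b²) = √(0.53591 + 0.66274) = 1.09483.
True dip = arctan(1.09483) = 47.6°, dipping toward NW (azimuth ≈ 318°).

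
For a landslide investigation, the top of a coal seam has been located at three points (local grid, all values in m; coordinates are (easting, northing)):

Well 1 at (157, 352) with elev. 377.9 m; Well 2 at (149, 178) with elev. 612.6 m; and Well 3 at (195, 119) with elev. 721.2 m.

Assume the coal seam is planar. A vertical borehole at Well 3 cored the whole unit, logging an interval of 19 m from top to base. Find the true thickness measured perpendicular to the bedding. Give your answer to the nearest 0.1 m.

10.5 m

Let the plane be z = a·E + b·N + c.
Well 2−Well 1: −8a − 174b = 234.7;  Well 3−Well 1: 38a − 233b = 343.3.
Solving gives a = 0.59569, b = −1.37624.
|∇z| = √(a²+b²) = 1.49963, so dip δ = arctan(1.49963) = 56.30°.
True thickness = vertical thickness × cos δ = 19 × cos 56.30° = 10.5 m.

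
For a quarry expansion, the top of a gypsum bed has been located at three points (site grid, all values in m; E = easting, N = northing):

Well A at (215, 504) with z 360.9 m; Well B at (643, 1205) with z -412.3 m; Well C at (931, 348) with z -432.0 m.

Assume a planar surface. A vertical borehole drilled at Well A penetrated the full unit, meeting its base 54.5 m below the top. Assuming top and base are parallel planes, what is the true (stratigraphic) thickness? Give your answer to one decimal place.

Two edge vectors: Well A→Well B = (428, 701, -773.2), Well A→Well C = (716, -156, -792.9).
Normal n = (Well A→Well B) × (Well A→Well C) = (-676442.1, -214250, -568684).
So ∂z/∂E = −n_x/n_z = −1.18949 and ∂z/∂N = −n_y/n_z = −0.37675.
|∇z| = √(a²+b²) = 1.24772, so dip δ = arctan(1.24772) = 51.29°.
True thickness = vertical thickness × cos δ = 54.5 × cos 51.29° = 34.1 m.

34.1 m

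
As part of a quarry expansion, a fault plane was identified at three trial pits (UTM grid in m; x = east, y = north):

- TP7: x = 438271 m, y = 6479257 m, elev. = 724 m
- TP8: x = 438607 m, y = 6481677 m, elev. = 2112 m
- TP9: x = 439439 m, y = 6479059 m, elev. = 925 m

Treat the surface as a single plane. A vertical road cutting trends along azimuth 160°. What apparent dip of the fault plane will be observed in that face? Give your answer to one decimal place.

22.5°

Two edge vectors: TP7→TP8 = (336, 2420, 1388), TP7→TP9 = (1168, -198, 201).
Normal n = (TP7→TP8) × (TP7→TP9) = (761244, 1553648, -2893088).
So ∂z/∂x = −n_x/n_z = 0.26313 and ∂z/∂y = −n_y/n_z = 0.53702.
Unit vector along 160° is (sin 160°, cos 160°) = (0.3420, -0.9397).
Slope in that direction = a·(0.3420) + b·(-0.9397) = −0.41464.
Apparent dip = arctan|0.41464| = 22.5° (true dip is 30.9°, so apparent ≤ true as expected).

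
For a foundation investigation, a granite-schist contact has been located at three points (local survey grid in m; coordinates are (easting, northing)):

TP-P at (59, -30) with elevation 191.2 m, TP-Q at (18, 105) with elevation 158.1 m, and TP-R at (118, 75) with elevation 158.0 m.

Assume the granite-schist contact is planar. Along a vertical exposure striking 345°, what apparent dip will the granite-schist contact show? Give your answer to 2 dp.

13.48°

Let the plane be z = a·E + b·N + c.
TP-Q−TP-P: −41a + 135b = −33.1;  TP-R−TP-P: 59a + 105b = −33.2.
Solving gives a = −0.08203, b = −0.27010.
Unit vector along 345° is (sin 345°, cos 345°) = (-0.2588, 0.9659).
Slope in that direction = a·(-0.2588) + b·(0.9659) = −0.23966.
Apparent dip = arctan|0.23966| = 13.48° (true dip is 15.8°, so apparent ≤ true as expected).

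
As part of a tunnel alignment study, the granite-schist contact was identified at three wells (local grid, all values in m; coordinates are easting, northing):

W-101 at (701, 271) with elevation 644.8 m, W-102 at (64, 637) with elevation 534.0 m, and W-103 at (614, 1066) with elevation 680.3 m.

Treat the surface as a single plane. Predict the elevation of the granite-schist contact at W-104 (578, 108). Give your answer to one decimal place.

607.5 m

Let the plane be z = a·easting + b·northing + c.
W-102−W-101: −637a + 366b = −110.8;  W-103−W-101: −87a + 795b = 35.5.
Solving gives a = 0.212989, b = 0.067962.
Then c = 644.8 − a·701 − b·271 = 477.08.
At (578, 108): z = 123.1 + 7.3 + 477.08 = 607.5 m.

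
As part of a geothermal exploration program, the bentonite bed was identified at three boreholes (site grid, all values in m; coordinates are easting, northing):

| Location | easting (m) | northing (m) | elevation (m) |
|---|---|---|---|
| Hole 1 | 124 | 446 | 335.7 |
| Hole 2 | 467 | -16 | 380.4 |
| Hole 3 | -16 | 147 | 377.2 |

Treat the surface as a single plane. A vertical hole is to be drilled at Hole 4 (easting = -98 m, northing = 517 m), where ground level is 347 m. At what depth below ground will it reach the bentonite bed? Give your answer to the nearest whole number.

12 m

Two edge vectors: Hole 1→Hole 2 = (343, -462, 44.7), Hole 1→Hole 3 = (-140, -299, 41.5).
Normal n = (Hole 1→Hole 2) × (Hole 1→Hole 3) = (-5807.7, -20492.5, -167237).
So ∂z/∂easting = −n_x/n_z = −0.03473 and ∂z/∂northing = −n_y/n_z = −0.12254.
Intercept c from Hole 1: 335.7 + 4.31 + 54.65 = 394.66.
At (-98, 517): z_contact = 3.4 − 63.4 + 394.66 = 334.7 m.
Depth below ground = 347 − 334.7 = 12 m.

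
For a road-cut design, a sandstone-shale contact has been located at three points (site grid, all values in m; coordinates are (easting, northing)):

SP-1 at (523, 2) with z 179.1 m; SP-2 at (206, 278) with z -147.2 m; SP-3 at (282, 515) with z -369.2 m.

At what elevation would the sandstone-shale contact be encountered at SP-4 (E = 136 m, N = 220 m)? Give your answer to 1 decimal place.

-101.5 m

Let the plane be z = a·E + b·N + c.
SP-2−SP-1: −317a + 276b = −326.3;  SP-3−SP-1: −241a + 513b = −548.3.
Solving gives a = 0.16712, b = −0.99030.
Then c = 179.1 − a·523 − b·2 = 93.68.
At (136, 220): z = 22.7 − 217.9 + 93.68 = -101.5 m.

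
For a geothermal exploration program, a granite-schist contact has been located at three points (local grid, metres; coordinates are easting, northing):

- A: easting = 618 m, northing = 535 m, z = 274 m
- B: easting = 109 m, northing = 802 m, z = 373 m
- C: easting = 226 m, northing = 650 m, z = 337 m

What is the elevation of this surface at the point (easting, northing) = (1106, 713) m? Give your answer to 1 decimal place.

Two edge vectors: A→B = (-509, 267, 99), A→C = (-392, 115, 63).
Normal n = (A→B) × (A→C) = (5436, -6741, 46129).
So ∂z/∂easting = −n_x/n_z = −0.117843 and ∂z/∂northing = −n_y/n_z = 0.146134.
Intercept c from A: 274 + 72.83 − 78.18 = 268.65.
At (1106, 713): z = −130.3 + 104.2 + 268.65 = 242.5 m.

242.5 m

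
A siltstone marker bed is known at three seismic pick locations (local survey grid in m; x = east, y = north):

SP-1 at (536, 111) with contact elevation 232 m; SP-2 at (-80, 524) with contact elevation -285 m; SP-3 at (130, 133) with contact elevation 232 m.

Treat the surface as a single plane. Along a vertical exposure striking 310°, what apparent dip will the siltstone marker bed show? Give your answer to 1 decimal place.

Two edge vectors: SP-1→SP-2 = (-616, 413, -517), SP-1→SP-3 = (-406, 22, 0).
Normal n = (SP-1→SP-2) × (SP-1→SP-3) = (11374, 209902, 154126).
So ∂z/∂x = −n_x/n_z = −0.07380 and ∂z/∂y = −n_y/n_z = −1.36189.
Unit vector along 310° is (sin 310°, cos 310°) = (-0.7660, 0.6428).
Slope in that direction = a·(-0.7660) + b·(0.6428) = −0.81887.
Apparent dip = arctan|0.81887| = 39.3° (true dip is 53.8°, so apparent ≤ true as expected).

39.3°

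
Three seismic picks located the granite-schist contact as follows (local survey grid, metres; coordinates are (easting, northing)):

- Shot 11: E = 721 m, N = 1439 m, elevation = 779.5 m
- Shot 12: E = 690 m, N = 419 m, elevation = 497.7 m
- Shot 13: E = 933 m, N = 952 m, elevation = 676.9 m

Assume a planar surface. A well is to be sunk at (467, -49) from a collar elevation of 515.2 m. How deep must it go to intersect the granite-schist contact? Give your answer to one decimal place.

Let the plane be z = a·E + b·N + c.
Shot 12−Shot 11: −31a − 1020b = −281.8;  Shot 13−Shot 11: 212a − 487b = −102.6.
Solving gives a = 0.140853, b = 0.271994.
Then c = 779.5 − a·721 − b·1439 = 286.55.
At (467, -49): z_contact = 65.78 − 13.33 + 286.55 = 339.00 m.
Depth below ground = 515.2 − 339.00 = 176.2 m.

176.2 m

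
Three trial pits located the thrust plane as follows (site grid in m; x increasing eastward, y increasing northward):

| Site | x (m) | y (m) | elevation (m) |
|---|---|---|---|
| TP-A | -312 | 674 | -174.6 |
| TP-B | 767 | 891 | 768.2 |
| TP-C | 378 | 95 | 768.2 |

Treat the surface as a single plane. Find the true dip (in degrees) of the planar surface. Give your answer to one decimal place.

47.2°

Two edge vectors: TP-A→TP-B = (1079, 217, 942.8), TP-A→TP-C = (690, -579, 942.8).
Normal n = (TP-A→TP-B) × (TP-A→TP-C) = (750468.8, -366749.2, -774471).
So ∂z/∂x = −n_x/n_z = 0.96901 and ∂z/∂y = −n_y/n_z = −0.47355.
Gradient magnitude |∇z| = √(a² + b²) = √(0.93898 + 0.22425) = 1.07853.
True dip = arctan(1.07853) = 47.2°, dipping toward WNW (azimuth ≈ 296°).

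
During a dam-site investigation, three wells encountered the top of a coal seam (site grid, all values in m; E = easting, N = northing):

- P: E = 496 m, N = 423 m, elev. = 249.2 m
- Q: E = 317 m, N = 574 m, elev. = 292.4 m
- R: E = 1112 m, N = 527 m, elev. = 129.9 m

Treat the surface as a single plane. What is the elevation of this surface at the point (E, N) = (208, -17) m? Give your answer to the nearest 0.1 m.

Let the plane be z = a·E + b·N + c.
Q−P: −179a + 151b = 43.2;  R−P: 616a + 104b = −119.3.
Solving gives a = −0.201619, b = 0.047088.
Then c = 249.2 − a·496 − b·423 = 329.28.
At (208, -17): z = −41.9 − 0.8 + 329.28 = 286.5 m.

286.5 m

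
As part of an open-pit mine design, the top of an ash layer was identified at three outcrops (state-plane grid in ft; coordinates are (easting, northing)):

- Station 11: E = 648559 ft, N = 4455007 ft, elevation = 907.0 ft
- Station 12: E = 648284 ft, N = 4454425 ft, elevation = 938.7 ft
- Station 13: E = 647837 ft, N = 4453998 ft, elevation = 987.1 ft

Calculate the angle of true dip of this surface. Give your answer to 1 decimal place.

5.9°

Let the plane be z = a·E + b·N + c.
Station 12−Station 11: −275a − 582b = 31.7;  Station 13−Station 11: −722a − 1009b = 80.1.
Solving gives a = −0.10252, b = −0.00602.
Gradient magnitude |∇z| = √(a² + b²) = √(0.01051 + 0.00004) = 0.10270.
True dip = arctan(0.10270) = 5.9°, dipping toward E (azimuth ≈ 087°).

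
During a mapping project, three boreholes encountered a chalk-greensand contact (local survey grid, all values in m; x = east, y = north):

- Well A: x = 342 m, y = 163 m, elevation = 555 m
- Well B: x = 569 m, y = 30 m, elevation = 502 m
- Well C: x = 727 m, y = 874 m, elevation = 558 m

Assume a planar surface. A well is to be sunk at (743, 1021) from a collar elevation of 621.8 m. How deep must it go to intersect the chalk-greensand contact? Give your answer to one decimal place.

Two edge vectors: Well A→Well B = (227, -133, -53), Well A→Well C = (385, 711, 3).
Normal n = (Well A→Well B) × (Well A→Well C) = (37284, -21086, 212602).
So ∂z/∂x = −n_x/n_z = −0.175370 and ∂z/∂y = −n_y/n_z = 0.099181.
Intercept c from Well A: 555 + 59.98 − 16.17 = 598.81.
At (743, 1021): z_contact = −130.30 + 101.26 + 598.81 = 569.77 m.
Depth below ground = 621.8 − 569.77 = 52.0 m.

52.0 m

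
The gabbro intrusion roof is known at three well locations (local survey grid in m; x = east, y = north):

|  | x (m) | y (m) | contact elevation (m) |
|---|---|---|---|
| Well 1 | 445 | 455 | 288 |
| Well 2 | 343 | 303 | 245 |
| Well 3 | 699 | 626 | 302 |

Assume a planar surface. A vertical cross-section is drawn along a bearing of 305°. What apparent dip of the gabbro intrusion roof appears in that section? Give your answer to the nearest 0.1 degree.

Two edge vectors: Well 1→Well 2 = (-102, -152, -43), Well 1→Well 3 = (254, 171, 14).
Normal n = (Well 1→Well 2) × (Well 1→Well 3) = (5225, -9494, 21166).
So ∂z/∂x = −n_x/n_z = −0.24686 and ∂z/∂y = −n_y/n_z = 0.44855.
Unit vector along 305° is (sin 305°, cos 305°) = (-0.8192, 0.5736).
Slope in that direction = a·(-0.8192) + b·(0.5736) = 0.45949.
Apparent dip = arctan|0.45949| = 24.7° (true dip is 27.1°, so apparent ≤ true as expected).

24.7°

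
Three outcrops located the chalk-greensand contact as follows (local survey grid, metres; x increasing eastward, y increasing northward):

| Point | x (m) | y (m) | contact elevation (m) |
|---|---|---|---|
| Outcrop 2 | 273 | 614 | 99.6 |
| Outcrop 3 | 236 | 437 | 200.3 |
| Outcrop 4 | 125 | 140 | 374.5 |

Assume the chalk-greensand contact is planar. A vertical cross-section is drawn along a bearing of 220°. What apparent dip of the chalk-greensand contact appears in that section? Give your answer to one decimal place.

Let the plane be z = a·x + b·y + c.
Outcrop 3−Outcrop 2: −37a − 177b = 100.7;  Outcrop 4−Outcrop 2: −148a − 474b = 274.9.
Solving gives a = −0.10690, b = −0.54658.
Unit vector along 220° is (sin 220°, cos 220°) = (-0.6428, -0.7660).
Slope in that direction = a·(-0.6428) + b·(-0.7660) = 0.48742.
Apparent dip = arctan|0.48742| = 26.0° (true dip is 29.1°, so apparent ≤ true as expected).

26.0°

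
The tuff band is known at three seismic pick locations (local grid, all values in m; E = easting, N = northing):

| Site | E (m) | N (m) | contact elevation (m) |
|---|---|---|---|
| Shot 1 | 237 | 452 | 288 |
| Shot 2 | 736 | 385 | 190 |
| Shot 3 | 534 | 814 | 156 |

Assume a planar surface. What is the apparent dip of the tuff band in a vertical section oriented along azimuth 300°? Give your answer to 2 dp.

5.70°

Two edge vectors: Shot 1→Shot 2 = (499, -67, -98), Shot 1→Shot 3 = (297, 362, -132).
Normal n = (Shot 1→Shot 2) × (Shot 1→Shot 3) = (44320, 36762, 200537).
So ∂z/∂E = −n_x/n_z = −0.22101 and ∂z/∂N = −n_y/n_z = −0.18332.
Unit vector along 300° is (sin 300°, cos 300°) = (-0.8660, 0.5000).
Slope in that direction = a·(-0.8660) + b·(0.5000) = 0.09974.
Apparent dip = arctan|0.09974| = 5.70° (true dip is 16.0°, so apparent ≤ true as expected).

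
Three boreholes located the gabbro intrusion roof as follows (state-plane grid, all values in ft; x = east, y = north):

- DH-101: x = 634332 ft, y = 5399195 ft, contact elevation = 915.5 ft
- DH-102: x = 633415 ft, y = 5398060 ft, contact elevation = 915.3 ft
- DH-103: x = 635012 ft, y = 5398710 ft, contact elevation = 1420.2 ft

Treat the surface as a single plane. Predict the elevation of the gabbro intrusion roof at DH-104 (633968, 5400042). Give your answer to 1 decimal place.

421.9 ft

Let the plane be z = a·x + b·y + c.
DH-102−DH-101: −917a − 1135b = −0.2;  DH-103−DH-101: 680a − 485b = 504.7.
Solving gives a = 0.470949698, b = −0.380317950.
Then c = 915.5 − a·634332 − b·5399195 = 1755587.81.
At (633968, 5400042): z = 298567.0 − 2053732.9 + 1755587.81 = 421.9 ft.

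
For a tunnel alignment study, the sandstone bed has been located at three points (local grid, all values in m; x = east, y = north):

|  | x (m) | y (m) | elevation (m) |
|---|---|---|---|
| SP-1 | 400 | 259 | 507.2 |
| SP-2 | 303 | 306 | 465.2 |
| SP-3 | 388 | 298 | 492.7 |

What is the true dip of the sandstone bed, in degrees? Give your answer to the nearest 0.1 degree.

22.2°

Two edge vectors: SP-1→SP-2 = (-97, 47, -42), SP-1→SP-3 = (-12, 39, -14.5).
Normal n = (SP-1→SP-2) × (SP-1→SP-3) = (956.5, -902.5, -3219).
So ∂z/∂x = −n_x/n_z = 0.29714 and ∂z/∂y = −n_y/n_z = −0.28037.
Gradient magnitude |∇z| = √(a² + b²) = √(0.08829 + 0.07861) = 0.40853.
True dip = arctan(0.40853) = 22.2°, dipping toward NW (azimuth ≈ 313°).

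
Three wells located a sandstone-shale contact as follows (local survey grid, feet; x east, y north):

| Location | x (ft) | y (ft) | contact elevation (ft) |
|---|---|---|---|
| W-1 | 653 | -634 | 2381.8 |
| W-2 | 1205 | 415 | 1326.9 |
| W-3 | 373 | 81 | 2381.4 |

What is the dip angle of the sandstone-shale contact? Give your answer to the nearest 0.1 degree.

49.6°

Let the plane be z = a·x + b·y + c.
W-2−W-1: 552a + 1049b = −1054.9;  W-3−W-1: −280a + 715b = −0.4.
Solving gives a = −1.09505, b = −0.42939.
Gradient magnitude |∇z| = √(a² + b²) = √(1.19914 + 0.18438) = 1.17623.
True dip = arctan(1.17623) = 49.6°, dipping toward ENE (azimuth ≈ 069°).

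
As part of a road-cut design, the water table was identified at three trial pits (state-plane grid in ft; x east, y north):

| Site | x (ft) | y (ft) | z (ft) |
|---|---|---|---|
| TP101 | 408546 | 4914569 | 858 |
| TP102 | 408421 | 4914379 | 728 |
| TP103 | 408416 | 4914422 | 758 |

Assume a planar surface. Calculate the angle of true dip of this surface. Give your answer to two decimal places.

34.83°

Let the plane be z = a·x + b·y + c.
TP102−TP101: −125a − 190b = −130;  TP103−TP101: −130a − 147b = −100.
Solving gives a = −0.01739, b = 0.69565.
Gradient magnitude |∇z| = √(a² + b²) = √(0.00030 + 0.48393) = 0.69587.
True dip = arctan(0.69587) = 34.83°, dipping toward S (azimuth ≈ 179°).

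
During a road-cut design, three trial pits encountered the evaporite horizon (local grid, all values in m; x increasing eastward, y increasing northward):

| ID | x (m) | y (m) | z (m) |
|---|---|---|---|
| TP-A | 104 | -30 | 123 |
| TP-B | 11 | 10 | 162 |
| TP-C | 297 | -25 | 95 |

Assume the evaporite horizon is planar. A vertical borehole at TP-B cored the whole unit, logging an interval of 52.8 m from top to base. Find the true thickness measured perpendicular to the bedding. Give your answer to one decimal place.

44.8 m

Let the plane be z = a·x + b·y + c.
TP-B−TP-A: −93a + 40b = 39;  TP-C−TP-A: 193a + 5b = −28.
Solving gives a = −0.16066, b = 0.60147.
|∇z| = √(a²+b²) = 0.62255, so dip δ = arctan(0.62255) = 31.90°.
True thickness = vertical thickness × cos δ = 52.8 × cos 31.90° = 44.8 m.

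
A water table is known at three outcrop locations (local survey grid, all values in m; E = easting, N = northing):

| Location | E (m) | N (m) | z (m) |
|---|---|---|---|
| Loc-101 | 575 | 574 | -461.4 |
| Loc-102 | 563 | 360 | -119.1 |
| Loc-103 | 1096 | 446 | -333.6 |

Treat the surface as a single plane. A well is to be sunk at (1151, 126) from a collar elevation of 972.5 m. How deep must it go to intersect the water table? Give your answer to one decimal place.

804.9 m

Two edge vectors: Loc-101→Loc-102 = (-12, -214, 342.3), Loc-101→Loc-103 = (521, -128, 127.8).
Normal n = (Loc-101→Loc-102) × (Loc-101→Loc-103) = (16465.2, 179871.9, 113030).
So ∂z/∂E = −n_x/n_z = −0.145671 and ∂z/∂N = −n_y/n_z = −1.591364.
Intercept c from Loc-101: -461.4 + 83.76 + 913.44 = 535.80.
At (1151, 126): z_contact = −167.67 − 200.51 + 535.80 = 167.62 m.
Depth below ground = 972.5 − 167.62 = 804.9 m.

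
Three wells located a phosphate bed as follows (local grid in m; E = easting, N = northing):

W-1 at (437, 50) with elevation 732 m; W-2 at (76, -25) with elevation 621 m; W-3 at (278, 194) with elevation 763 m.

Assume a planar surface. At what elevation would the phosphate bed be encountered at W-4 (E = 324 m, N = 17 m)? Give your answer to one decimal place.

Two edge vectors: W-1→W-2 = (-361, -75, -111), W-1→W-3 = (-159, 144, 31).
Normal n = (W-1→W-2) × (W-1→W-3) = (13659, 28840, -63909).
So ∂z/∂E = −n_x/n_z = 0.21373 and ∂z/∂N = −n_y/n_z = 0.45127.
Intercept c from W-1: 732 − 93.40 − 22.56 = 616.04.
At (324, 17): z = 69.2 + 7.7 + 616.04 = 693.0 m.

693.0 m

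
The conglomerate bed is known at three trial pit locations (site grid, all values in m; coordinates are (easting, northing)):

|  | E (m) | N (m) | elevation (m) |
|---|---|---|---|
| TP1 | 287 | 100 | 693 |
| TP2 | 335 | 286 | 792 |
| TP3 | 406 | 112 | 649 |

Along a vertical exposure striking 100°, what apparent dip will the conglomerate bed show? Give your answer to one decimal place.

Let the plane be z = a·E + b·N + c.
TP2−TP1: 48a + 186b = 99;  TP3−TP1: 119a + 12b = −44.
Solving gives a = −0.43473, b = 0.64445.
Unit vector along 100° is (sin 100°, cos 100°) = (0.9848, -0.1736).
Slope in that direction = a·(0.9848) + b·(-0.1736) = −0.54004.
Apparent dip = arctan|0.54004| = 28.4° (true dip is 37.9°, so apparent ≤ true as expected).

28.4°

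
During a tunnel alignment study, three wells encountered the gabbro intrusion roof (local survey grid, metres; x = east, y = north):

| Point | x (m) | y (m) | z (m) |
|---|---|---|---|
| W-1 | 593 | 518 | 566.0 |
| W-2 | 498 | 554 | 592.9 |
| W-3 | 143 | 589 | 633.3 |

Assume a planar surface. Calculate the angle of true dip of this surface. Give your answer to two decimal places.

31.24°

Let the plane be z = a·x + b·y + c.
W-2−W-1: −95a + 36b = 26.9;  W-3−W-1: −450a + 71b = 67.3.
Solving gives a = −0.05425, b = 0.60407.
Gradient magnitude |∇z| = √(a² + b²) = √(0.00294 + 0.36490) = 0.60650.
True dip = arctan(0.60650) = 31.24°, dipping toward S (azimuth ≈ 175°).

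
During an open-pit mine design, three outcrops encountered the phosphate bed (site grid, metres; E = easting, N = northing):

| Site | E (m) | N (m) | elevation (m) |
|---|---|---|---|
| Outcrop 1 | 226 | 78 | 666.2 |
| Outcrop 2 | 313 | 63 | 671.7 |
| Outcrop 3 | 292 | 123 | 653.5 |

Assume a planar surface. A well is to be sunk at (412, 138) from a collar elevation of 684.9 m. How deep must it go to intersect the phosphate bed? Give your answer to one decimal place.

34.5 m

Let the plane be z = a·E + b·N + c.
Outcrop 2−Outcrop 1: 87a − 15b = 5.5;  Outcrop 3−Outcrop 1: 66a + 45b = −12.7.
Solving gives a = 0.01162, b = −0.29927.
Then c = 666.2 − a·226 − b·78 = 686.92.
At (412, 138): z_contact = 4.79 − 41.30 + 686.92 = 650.41 m.
Depth below ground = 684.9 − 650.41 = 34.5 m.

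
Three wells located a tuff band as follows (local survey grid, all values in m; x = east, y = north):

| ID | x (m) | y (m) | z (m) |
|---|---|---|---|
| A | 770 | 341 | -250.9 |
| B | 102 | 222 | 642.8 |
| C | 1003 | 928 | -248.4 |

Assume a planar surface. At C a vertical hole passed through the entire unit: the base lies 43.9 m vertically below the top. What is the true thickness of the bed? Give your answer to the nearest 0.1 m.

23.8 m

Two edge vectors: A→B = (-668, -119, 893.7), A→C = (233, 587, 2.5).
Normal n = (A→B) × (A→C) = (-524899.4, 209902.1, -364389).
So ∂z/∂x = −n_x/n_z = −1.44049 and ∂z/∂y = −n_y/n_z = 0.57604.
|∇z| = √(a²+b²) = 1.55140, so dip δ = arctan(1.55140) = 57.19°.
True thickness = vertical thickness × cos δ = 43.9 × cos 57.19° = 23.8 m.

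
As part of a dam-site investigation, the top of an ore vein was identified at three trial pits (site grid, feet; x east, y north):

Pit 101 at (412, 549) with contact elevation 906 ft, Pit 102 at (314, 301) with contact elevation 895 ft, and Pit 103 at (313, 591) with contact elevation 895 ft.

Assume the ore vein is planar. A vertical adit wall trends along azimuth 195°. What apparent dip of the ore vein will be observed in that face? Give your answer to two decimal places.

Let the plane be z = a·x + b·y + c.
Pit 102−Pit 101: −98a − 248b = −11;  Pit 103−Pit 101: −99a + 42b = −11.
Solving gives a = 0.11127, b = 0.00038.
Unit vector along 195° is (sin 195°, cos 195°) = (-0.2588, -0.9659).
Slope in that direction = a·(-0.2588) + b·(-0.9659) = −0.02917.
Apparent dip = arctan|0.02917| = 1.67° (true dip is 6.3°, so apparent ≤ true as expected).

1.67°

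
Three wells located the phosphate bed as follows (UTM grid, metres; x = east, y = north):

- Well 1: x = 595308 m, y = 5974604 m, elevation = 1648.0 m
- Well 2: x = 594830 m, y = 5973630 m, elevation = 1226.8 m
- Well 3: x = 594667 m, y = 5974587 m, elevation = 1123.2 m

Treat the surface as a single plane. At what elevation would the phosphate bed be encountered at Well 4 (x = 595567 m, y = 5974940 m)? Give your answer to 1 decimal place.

Two edge vectors: Well 1→Well 2 = (-478, -974, -421.2), Well 1→Well 3 = (-641, -17, -524.8).
Normal n = (Well 1→Well 2) × (Well 1→Well 3) = (503994.8, 19134.8, -616208).
So ∂z/∂x = −n_x/n_z = 0.817897204 and ∂z/∂y = −n_y/n_z = 0.031052502.
Intercept c from Well 1: 1648 − 486900.75 − 185526.40 = −670779.15.
At (595567, 5974940): z = 487112.6 + 185536.8 − 670779.15 = 1870.3 m.

1870.3 m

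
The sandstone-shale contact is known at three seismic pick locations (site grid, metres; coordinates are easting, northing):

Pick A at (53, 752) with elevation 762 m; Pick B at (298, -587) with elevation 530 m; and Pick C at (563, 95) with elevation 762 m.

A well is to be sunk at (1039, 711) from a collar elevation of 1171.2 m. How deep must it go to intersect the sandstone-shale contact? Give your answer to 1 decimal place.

Two edge vectors: Pick A→Pick B = (245, -1339, -232), Pick A→Pick C = (510, -657, 0).
Normal n = (Pick A→Pick B) × (Pick A→Pick C) = (-152424, -118320, 521925).
So ∂z/∂easting = −n_x/n_z = 0.292042 and ∂z/∂northing = −n_y/n_z = 0.226699.
Intercept c from Pick A: 762 − 15.48 − 170.48 = 576.04.
At (1039, 711): z_contact = 303.43 + 161.18 + 576.04 = 1040.66 m.
Depth below ground = 1171.2 − 1040.66 = 130.5 m.

130.5 m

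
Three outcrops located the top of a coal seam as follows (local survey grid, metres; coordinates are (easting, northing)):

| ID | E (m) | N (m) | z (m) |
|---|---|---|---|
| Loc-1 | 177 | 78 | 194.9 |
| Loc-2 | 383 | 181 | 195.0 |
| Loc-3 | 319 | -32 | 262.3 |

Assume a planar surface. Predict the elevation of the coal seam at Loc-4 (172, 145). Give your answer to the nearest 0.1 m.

169.0 m

Two edge vectors: Loc-1→Loc-2 = (206, 103, 0.1), Loc-1→Loc-3 = (142, -110, 67.4).
Normal n = (Loc-1→Loc-2) × (Loc-1→Loc-3) = (6953.2, -13870.2, -37286).
So ∂z/∂E = −n_x/n_z = 0.18648 and ∂z/∂N = −n_y/n_z = −0.37199.
Intercept c from Loc-1: 194.9 − 33.01 + 29.02 = 190.91.
At (172, 145): z = 32.1 − 53.9 + 190.91 = 169.0 m.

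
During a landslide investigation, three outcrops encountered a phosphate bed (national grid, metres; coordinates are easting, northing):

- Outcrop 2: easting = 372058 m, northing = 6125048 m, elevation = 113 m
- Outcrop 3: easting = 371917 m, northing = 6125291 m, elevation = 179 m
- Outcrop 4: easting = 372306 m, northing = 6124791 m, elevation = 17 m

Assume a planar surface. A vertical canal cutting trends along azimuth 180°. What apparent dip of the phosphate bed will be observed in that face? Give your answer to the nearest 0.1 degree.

6.7°

Let the plane be z = a·easting + b·northing + c.
Outcrop 3−Outcrop 2: −141a + 243b = 66;  Outcrop 4−Outcrop 2: 248a − 257b = −96.
Solving gives a = −0.26495, b = 0.11787.
Unit vector along 180° is (sin 180°, cos 180°) = (0.0000, -1.0000).
Slope in that direction = a·(0.0000) + b·(-1.0000) = −0.11787.
Apparent dip = arctan|0.11787| = 6.7° (true dip is 16.2°, so apparent ≤ true as expected).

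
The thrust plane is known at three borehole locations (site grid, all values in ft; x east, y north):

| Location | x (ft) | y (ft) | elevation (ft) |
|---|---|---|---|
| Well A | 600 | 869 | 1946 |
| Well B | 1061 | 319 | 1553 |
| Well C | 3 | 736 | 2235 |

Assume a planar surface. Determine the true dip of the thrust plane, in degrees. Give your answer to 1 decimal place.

Let the plane be z = a·x + b·y + c.
Well B−Well A: 461a − 550b = −393;  Well C−Well A: −597a − 133b = 289.
Solving gives a = −0.54206, b = 0.26020.
Gradient magnitude |∇z| = √(a² + b²) = √(0.29382 + 0.06771) = 0.60127.
True dip = arctan(0.60127) = 31.0°, dipping toward ESE (azimuth ≈ 116°).

31.0°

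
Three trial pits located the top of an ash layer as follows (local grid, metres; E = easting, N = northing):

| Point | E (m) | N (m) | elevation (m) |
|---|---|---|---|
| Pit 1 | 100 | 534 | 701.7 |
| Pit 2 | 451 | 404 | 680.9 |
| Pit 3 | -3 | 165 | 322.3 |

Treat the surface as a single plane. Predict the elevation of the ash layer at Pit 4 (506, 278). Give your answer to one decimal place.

Let the plane be z = a·E + b·N + c.
Pit 2−Pit 1: 351a − 130b = −20.8;  Pit 3−Pit 1: −103a − 369b = −379.4.
Solving gives a = 0.29142, b = 0.94684.
Then c = 701.7 − a·100 − b·534 = 166.95.
At (506, 278): z = 147.5 + 263.2 + 166.95 = 577.6 m.

577.6 m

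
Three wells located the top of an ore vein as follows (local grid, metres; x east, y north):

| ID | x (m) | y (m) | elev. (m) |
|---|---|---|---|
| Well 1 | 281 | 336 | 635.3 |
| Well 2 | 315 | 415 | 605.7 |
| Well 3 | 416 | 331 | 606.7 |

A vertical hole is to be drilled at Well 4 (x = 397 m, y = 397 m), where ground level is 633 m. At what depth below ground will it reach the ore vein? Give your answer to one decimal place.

Let the plane be z = a·x + b·y + c.
Well 2−Well 1: 34a + 79b = −29.6;  Well 3−Well 1: 135a − 5b = −28.6.
Solving gives a = −0.22219, b = −0.27906.
Then c = 635.3 − a·281 − b·336 = 791.50.
At (397, 397): z_contact = −88.21 − 110.79 + 791.50 = 592.50 m.
Depth below ground = 633 − 592.50 = 40.5 m.

40.5 m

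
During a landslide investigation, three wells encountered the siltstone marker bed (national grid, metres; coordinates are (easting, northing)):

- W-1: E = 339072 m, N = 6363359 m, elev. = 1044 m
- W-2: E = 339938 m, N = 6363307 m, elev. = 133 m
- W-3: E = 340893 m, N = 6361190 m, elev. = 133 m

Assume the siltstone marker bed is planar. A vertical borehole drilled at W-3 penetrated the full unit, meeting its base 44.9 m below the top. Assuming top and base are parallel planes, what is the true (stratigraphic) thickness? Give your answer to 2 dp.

Let the plane be z = a·E + b·N + c.
W-2−W-1: 866a − 52b = −911;  W-3−W-1: 1821a − 2169b = −911.
Solving gives a = −1.08125, b = −0.48776.
|∇z| = √(a²+b²) = 1.18618, so dip δ = arctan(1.18618) = 49.87°.
True thickness = vertical thickness × cos δ = 44.9 × cos 49.87° = 28.94 m.

28.94 m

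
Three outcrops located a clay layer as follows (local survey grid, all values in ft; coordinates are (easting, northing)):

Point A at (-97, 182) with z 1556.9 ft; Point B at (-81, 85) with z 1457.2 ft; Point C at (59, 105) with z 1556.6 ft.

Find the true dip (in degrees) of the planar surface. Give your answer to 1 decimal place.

51.3°

Two edge vectors: Point A→Point B = (16, -97, -99.7), Point A→Point C = (156, -77, -0.3).
Normal n = (Point A→Point B) × (Point A→Point C) = (-7647.8, -15548.4, 13900).
So ∂z/∂E = −n_x/n_z = 0.55020 and ∂z/∂N = −n_y/n_z = 1.11859.
Gradient magnitude |∇z| = √(a² + b²) = √(0.30272 + 1.25124) = 1.24658.
True dip = arctan(1.24658) = 51.3°, dipping toward SSW (azimuth ≈ 206°).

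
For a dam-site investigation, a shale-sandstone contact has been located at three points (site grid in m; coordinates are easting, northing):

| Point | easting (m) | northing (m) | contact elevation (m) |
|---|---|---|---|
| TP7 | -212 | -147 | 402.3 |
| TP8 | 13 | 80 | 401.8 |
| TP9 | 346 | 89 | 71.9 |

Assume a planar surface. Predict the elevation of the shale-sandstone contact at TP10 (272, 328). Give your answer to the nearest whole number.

388 m

Let the plane be z = a·easting + b·northing + c.
TP8−TP7: 225a + 227b = −0.5;  TP9−TP7: 558a + 236b = −330.4.
Solving gives a = −1.01790, b = 1.00673.
Then c = 402.3 − a·-212 − b·-147 = 334.49.
At (272, 328): z = −276.9 + 330.2 + 334.49 = 387.8 m.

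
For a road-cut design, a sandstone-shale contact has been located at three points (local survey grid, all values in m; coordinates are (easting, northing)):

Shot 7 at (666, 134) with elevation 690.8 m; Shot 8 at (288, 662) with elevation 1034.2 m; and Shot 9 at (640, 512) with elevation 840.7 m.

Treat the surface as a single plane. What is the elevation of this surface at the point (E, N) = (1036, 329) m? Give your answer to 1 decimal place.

617.7 m

Let the plane be z = a·E + b·N + c.
Shot 8−Shot 7: −378a + 528b = 343.4;  Shot 9−Shot 7: −26a + 378b = 149.9.
Solving gives a = −0.392223, b = 0.369583.
Then c = 690.8 − a·666 − b·134 = 902.50.
At (1036, 329): z = −406.3 + 121.6 + 902.50 = 617.7 m.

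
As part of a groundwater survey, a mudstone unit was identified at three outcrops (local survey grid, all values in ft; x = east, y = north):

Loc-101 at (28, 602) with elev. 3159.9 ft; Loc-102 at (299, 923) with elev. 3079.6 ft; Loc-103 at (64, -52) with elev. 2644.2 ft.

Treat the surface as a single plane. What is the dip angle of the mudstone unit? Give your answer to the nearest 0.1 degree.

Let the plane be z = a·x + b·y + c.
Loc-102−Loc-101: 271a + 321b = −80.3;  Loc-103−Loc-101: 36a − 654b = −515.7.
Solving gives a = −1.15502, b = 0.72495.
Gradient magnitude |∇z| = √(a² + b²) = √(1.33407 + 0.52556) = 1.36368.
True dip = arctan(1.36368) = 53.7°, dipping toward ESE (azimuth ≈ 122°).

53.7°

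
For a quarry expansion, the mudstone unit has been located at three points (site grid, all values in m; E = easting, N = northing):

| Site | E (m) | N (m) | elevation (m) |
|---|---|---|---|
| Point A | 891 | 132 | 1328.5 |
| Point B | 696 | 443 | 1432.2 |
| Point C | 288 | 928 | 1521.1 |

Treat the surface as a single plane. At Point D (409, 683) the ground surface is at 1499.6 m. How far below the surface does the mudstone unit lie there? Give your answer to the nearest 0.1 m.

Let the plane be z = a·E + b·N + c.
Point B−Point A: −195a + 311b = 103.7;  Point C−Point A: −603a + 796b = 192.6.
Solving gives a = 0.70085, b = 0.77288.
Then c = 1328.5 − a·891 − b·132 = 602.02.
At (409, 683): z_contact = 286.65 + 527.88 + 602.02 = 1416.55 m.
Depth below ground = 1499.6 − 1416.55 = 83.1 m.

83.1 m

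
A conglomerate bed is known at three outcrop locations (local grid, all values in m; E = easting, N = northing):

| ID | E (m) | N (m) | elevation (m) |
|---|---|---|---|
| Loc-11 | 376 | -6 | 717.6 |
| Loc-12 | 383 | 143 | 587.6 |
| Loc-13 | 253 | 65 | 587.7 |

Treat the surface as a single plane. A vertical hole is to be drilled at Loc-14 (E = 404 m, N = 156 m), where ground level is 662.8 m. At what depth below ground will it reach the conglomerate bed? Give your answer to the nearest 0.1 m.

75.6 m

Let the plane be z = a·E + b·N + c.
Loc-12−Loc-11: 7a + 149b = −130;  Loc-13−Loc-11: −123a + 71b = −129.9.
Solving gives a = 0.53788, b = −0.89775.
Then c = 717.6 − a·376 − b·-6 = 509.97.
At (404, 156): z_contact = 217.30 − 140.05 + 509.97 = 587.22 m.
Depth below ground = 662.8 − 587.22 = 75.6 m.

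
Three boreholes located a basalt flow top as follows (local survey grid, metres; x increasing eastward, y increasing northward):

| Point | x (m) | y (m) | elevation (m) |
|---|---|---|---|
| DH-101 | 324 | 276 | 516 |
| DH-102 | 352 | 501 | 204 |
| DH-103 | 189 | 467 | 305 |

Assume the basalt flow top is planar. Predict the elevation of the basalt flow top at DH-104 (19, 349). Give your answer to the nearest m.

521 m

Let the plane be z = a·x + b·y + c.
DH-102−DH-101: 28a + 225b = −312;  DH-103−DH-101: −135a + 191b = −211.
Solving gives a = −0.33919, b = −1.34446.
Then c = 516 − a·324 − b·276 = 996.97.
At (19, 349): z = −6.4 − 469.2 + 996.97 = 521.3 m.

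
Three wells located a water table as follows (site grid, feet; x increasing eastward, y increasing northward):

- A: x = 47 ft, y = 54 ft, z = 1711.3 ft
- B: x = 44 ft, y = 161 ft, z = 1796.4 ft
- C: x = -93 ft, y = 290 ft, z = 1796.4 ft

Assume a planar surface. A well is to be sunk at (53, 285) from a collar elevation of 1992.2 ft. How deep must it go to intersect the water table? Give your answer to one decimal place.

Let the plane be z = a·x + b·y + c.
B−A: −3a + 107b = 85.1;  C−A: −140a + 236b = 85.1.
Solving gives a = 0.76919, b = 0.81689.
Then c = 1711.3 − a·47 − b·54 = 1631.04.
At (53, 285): z_contact = 40.77 + 232.81 + 1631.04 = 1904.62 ft.
Depth below ground = 1992.2 − 1904.62 = 87.6 ft.

87.6 ft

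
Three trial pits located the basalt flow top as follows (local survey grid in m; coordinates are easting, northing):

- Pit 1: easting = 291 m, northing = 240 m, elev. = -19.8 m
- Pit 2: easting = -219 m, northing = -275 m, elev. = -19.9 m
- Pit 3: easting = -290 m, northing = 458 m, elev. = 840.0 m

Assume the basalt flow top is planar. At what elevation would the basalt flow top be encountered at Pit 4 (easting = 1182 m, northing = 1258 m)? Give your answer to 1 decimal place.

106.8 m

Let the plane be z = a·easting + b·northing + c.
Pit 2−Pit 1: −510a − 515b = −0.1;  Pit 3−Pit 1: −581a + 218b = 859.8.
Solving gives a = −1.078900, b = 1.068620.
Then c = -19.8 − a·291 − b·240 = 37.69.
At (1182, 1258): z = −1275.3 + 1344.3 + 37.69 = 106.8 m.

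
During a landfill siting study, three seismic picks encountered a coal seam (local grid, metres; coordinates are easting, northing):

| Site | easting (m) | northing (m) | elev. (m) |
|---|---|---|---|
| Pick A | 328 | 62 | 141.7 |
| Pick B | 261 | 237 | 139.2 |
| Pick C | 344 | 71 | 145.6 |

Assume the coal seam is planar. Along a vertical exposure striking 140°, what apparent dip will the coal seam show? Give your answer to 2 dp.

Let the plane be z = a·easting + b·northing + c.
Pick B−Pick A: −67a + 175b = −2.5;  Pick C−Pick A: 16a + 9b = 3.9.
Solving gives a = 0.20717, b = 0.06503.
Unit vector along 140° is (sin 140°, cos 140°) = (0.6428, -0.7660).
Slope in that direction = a·(0.6428) + b·(-0.7660) = 0.08335.
Apparent dip = arctan|0.08335| = 4.76° (true dip is 12.3°, so apparent ≤ true as expected).

4.76°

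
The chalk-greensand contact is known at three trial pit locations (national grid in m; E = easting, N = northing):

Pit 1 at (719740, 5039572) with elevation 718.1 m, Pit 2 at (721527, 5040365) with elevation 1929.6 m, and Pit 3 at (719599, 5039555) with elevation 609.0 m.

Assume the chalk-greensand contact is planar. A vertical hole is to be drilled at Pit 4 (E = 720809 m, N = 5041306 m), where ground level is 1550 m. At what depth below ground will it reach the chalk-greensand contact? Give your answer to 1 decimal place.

480.6 m

Let the plane be z = a·E + b·N + c.
Pit 2−Pit 1: 1787a + 793b = 1211.5;  Pit 3−Pit 1: −141a − 17b = −109.1.
Solving gives a = 0.809499718, b = −0.296438834.
Then c = 718.1 − a·719740 − b·5039572 = 912013.62.
At (720809, 5041306): z_contact = 583494.68 − 1494438.87 + 912013.62 = 1069.43 m.
Depth below ground = 1550 − 1069.43 = 480.6 m.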